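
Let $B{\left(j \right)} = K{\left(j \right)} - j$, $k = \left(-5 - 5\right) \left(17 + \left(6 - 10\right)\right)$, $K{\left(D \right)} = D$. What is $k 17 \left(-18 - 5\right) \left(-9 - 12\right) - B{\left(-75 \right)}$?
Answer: $-1067430$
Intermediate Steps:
$k = -130$ ($k = - 10 \left(17 + \left(6 - 10\right)\right) = - 10 \left(17 - 4\right) = \left(-10\right) 13 = -130$)
$B{\left(j \right)} = 0$ ($B{\left(j \right)} = j - j = 0$)
$k 17 \left(-18 - 5\right) \left(-9 - 12\right) - B{\left(-75 \right)} = \left(-130\right) 17 \left(-18 - 5\right) \left(-9 - 12\right) - 0 = - 2210 \left(\left(-23\right) \left(-21\right)\right) + 0 = \left(-2210\right) 483 + 0 = -1067430 + 0 = -1067430$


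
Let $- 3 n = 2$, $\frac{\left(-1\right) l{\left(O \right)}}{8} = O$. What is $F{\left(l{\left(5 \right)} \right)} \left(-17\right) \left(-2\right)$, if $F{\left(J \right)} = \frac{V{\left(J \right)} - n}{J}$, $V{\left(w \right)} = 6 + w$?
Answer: $\frac{85}{3} \approx 28.333$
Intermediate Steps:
$l{\left(O \right)} = - 8 O$
$n = - \frac{2}{3}$ ($n = \left(- \frac{1}{3}\right) 2 = - \frac{2}{3} \approx -0.66667$)
$F{\left(J \right)} = \frac{\frac{20}{3} + J}{J}$ ($F{\left(J \right)} = \frac{\left(6 + J\right) - - \frac{2}{3}}{J} = \frac{\left(6 + J\right) + \frac{2}{3}}{J} = \frac{\frac{20}{3} + J}{J}$)
$F{\left(l{\left(5 \right)} \right)} \left(-17\right) \left(-2\right) = \frac{\frac{20}{3} - 40}{\left(-8\right) 5} \left(-17\right) \left(-2\right) = \frac{\frac{20}{3} - 40}{-40} \left(-17\right) \left(-2\right) = \left(- \frac{1}{40}\right) \left(- \frac{100}{3}\right) \left(-17\right) \left(-2\right) = \frac{5}{6} \left(-17\right) \left(-2\right) = \left(- \frac{85}{6}\right) \left(-2\right) = \frac{85}{3}$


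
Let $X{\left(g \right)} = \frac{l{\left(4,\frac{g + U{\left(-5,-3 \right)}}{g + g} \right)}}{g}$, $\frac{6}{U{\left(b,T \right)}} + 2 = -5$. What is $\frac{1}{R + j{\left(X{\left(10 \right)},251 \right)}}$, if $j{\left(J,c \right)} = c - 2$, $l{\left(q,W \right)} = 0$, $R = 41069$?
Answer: $\frac{1}{41318} \approx 2.4203 \cdot 10^{-5}$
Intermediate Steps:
$U{\left(b,T \right)} = - \frac{6}{7}$ ($U{\left(b,T \right)} = \frac{6}{-2 - 5} = \frac{6}{-7} = 6 \left(- \frac{1}{7}\right) = - \frac{6}{7}$)
$X{\left(g \right)} = 0$ ($X{\left(g \right)} = \frac{0}{g} = 0$)
$j{\left(J,c \right)} = -2 + c$ ($j{\left(J,c \right)} = c - 2 = -2 + c$)
$\frac{1}{R + j{\left(X{\left(10 \right)},251 \right)}} = \frac{1}{41069 + \left(-2 + 251\right)} = \frac{1}{41069 + 249} = \frac{1}{41318}$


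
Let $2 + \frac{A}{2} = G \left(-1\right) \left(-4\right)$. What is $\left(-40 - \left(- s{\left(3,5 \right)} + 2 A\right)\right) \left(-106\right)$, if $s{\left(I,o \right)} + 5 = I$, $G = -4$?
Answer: $-3180$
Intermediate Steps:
$s{\left(I,o \right)} = -5 + I$
$A = -36$ ($A = -4 + 2 \left(-4\right) \left(-1\right) \left(-4\right) = -4 + 2 \cdot 4 \left(-4\right) = -4 + 2 \left(-16\right) = -4 - 32 = -36$)
$\left(-40 - \left(- s{\left(3,5 \right)} + 2 A\right)\right) \left(-106\right) = \left(-40 + \left(\left(-2\right) \left(-36\right) + \left(-5 + 3\right)\right)\right) \left(-106\right) = \left(-40 + \left(72 - 2\right)\right) \left(-106\right) = \left(-40 + 70\right) \left(-106\right) = 30 \left(-106\right) = -3180$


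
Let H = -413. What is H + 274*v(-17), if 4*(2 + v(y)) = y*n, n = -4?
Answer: 3697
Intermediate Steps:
v(y) = -2 - y (v(y) = -2 + (y*(-4))/4 = -2 + (-4*y)/4 = -2 - y)
H + 274*v(-17) = -413 + 274*(-2 - 1*(-17)) = -413 + 274*(-2 + 17) = -413 + 274*15 = -413 + 4110 = 3697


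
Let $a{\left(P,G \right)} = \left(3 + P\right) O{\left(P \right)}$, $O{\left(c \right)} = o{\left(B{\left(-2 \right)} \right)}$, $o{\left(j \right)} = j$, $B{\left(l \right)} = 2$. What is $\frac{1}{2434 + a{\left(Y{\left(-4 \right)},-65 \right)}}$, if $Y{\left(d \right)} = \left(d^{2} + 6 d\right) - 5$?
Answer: $\frac{1}{2414} \approx 0.00041425$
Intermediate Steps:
$O{\left(c \right)} = 2$
$Y{\left(d \right)} = -5 + d^{2} + 6 d$
$a{\left(P,G \right)} = 6 + 2 P$ ($a{\left(P,G \right)} = \left(3 + P\right) 2 = 6 + 2 P$)
$\frac{1}{2434 + a{\left(Y{\left(-4 \right)},-65 \right)}} = \frac{1}{2434 + \left(6 + 2 \left(-5 + \left(-4\right)^{2} + 6 \left(-4\right)\right)\right)} = \frac{1}{2434 + \left(6 + 2 \left(-5 + 16 - 24\right)\right)} = \frac{1}{2434 + \left(6 + 2 \left(-13\right)\right)} = \frac{1}{2434 + \left(6 - 26\right)} = \frac{1}{2434 - 20} = \frac{1}{2414}$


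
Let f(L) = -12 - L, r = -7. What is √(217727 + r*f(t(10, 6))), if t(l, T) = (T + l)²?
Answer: √219603 ≈ 468.62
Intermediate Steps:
√(217727 + r*f(t(10, 6))) = √(217727 - 7*(-12 - (6 + 10)²)) = √(217727 - 7*(-12 - 1*16²)) = √(217727 - 7*(-12 - 1*256)) = √(217727 - 7*(-12 - 256)) = √(217727 - 7*(-268)) = √(217727 + 1876) = √219603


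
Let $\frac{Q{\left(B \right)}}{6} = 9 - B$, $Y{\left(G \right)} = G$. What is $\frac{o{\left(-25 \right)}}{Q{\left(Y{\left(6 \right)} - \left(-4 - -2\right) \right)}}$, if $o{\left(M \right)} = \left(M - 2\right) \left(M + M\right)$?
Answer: $225$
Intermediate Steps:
$o{\left(M \right)} = 2 M \left(-2 + M\right)$ ($o{\left(M \right)} = \left(-2 + M\right) 2 M = 2 M \left(-2 + M\right)$)
$Q{\left(B \right)} = 54 - 6 B$ ($Q{\left(B \right)} = 6 \left(9 - B\right) = 54 - 6 B$)
$\frac{o{\left(-25 \right)}}{Q{\left(Y{\left(6 \right)} - \left(-4 - -2\right) \right)}} = \frac{2 \left(-25\right) \left(-2 - 25\right)}{54 - 6 \left(6 - \left(-4 - -2\right)\right)} = \frac{2 \left(-25\right) \left(-27\right)}{54 - 6 \left(6 - \left(-4 + 2\right)\right)} = \frac{1350}{54 - 6 \left(6 - -2\right)} = \frac{1350}{54 - 6 \left(6 + 2\right)} = \frac{1350}{54 - 48} = \frac{1350}{6} = 1350 \cdot \frac{1}{6} = 225$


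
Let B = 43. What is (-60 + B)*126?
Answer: -2142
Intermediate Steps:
(-60 + B)*126 = (-60 + 43)*126 = -17*126 = -2142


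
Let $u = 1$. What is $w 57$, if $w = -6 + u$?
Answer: $-285$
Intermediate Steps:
$w = -5$ ($w = -6 + 1 = -5$)
$w 57 = \left(-5\right) 57 = -285$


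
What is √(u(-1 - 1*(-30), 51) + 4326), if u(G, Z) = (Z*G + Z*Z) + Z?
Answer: √8457 ≈ 91.962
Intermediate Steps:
u(G, Z) = Z + Z² + G*Z (u(G, Z) = (G*Z + Z²) + Z = (Z² + G*Z) + Z = Z + Z² + G*Z)
√(u(-1 - 1*(-30), 51) + 4326) = √(51*(1 + (-1 - 1*(-30)) + 51) + 4326) = √(51*(1 + (-1 + 30) + 51) + 4326) = √(51*(1 + 29 + 51) + 4326) = √(51*81 + 4326) = √(4131 + 4326) = √8457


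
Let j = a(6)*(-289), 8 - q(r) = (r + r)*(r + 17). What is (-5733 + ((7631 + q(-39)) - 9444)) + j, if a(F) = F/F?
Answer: -9543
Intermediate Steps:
a(F) = 1
q(r) = 8 - 2*r*(17 + r) (q(r) = 8 - (r + r)*(r + 17) = 8 - 2*r*(17 + r))
j = -289 (j = 1*(-289) = -289)
(-5733 + ((7631 + q(-39)) - 9444)) + j = (-5733 + ((7631 + (8 - 34*(-39) - 2*(-39)²)) - 9444)) - 289 = (-5733 + ((7631 + (8 + 1326 - 2*1521)) - 9444)) - 289 = (-5733 + ((7631 + (8 + 1326 - 3042)) - 9444)) - 289 = (-5733 + ((7631 - 1708) - 9444)) - 289 = (-5733 + (5923 - 9444)) - 289 = (-5733 - 3521) - 289 = -9254 - 289 = -9543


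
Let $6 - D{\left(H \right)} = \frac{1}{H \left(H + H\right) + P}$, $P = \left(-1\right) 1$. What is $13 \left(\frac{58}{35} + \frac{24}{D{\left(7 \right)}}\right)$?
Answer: $\frac{213902}{2905} \approx 73.632$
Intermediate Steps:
$P = -1$
$D{\left(H \right)} = 6 - \frac{1}{-1 + 2 H^{2}}$ ($D{\left(H \right)} = 6 - \frac{1}{H \left(H + H\right) - 1} = 6 - \frac{1}{H 2 H - 1} = 6 - \frac{1}{2 H^{2} - 1} = 6 - \frac{1}{-1 + 2 H^{2}}$)
$13 \left(\frac{58}{35} + \frac{24}{D{\left(7 \right)}}\right) = 13 \left(\frac{58}{35} + \frac{24}{\frac{1}{-1 + 2 \cdot 7^{2}} \left(-7 + 12 \cdot 7^{2}\right)}\right) = 13 \left(58 \cdot \frac{1}{35} + \frac{24}{\frac{1}{-1 + 2 \cdot 49} \left(-7 + 12 \cdot 49\right)}\right) = 13 \left(\frac{58}{35} + \frac{24}{\frac{1}{-1 + 98} \left(-7 + 588\right)}\right) = 13 \left(\frac{58}{35} + \frac{24}{\frac{1}{97} \cdot 581}\right) = 13 \left(\frac{58}{35} + \frac{24}{\frac{581}{97}}\right) = 13 \left(\frac{58}{35} + 24 \cdot \frac{97}{581}\right) = 13 \left(\frac{58}{35} + \frac{2328}{581}\right) = 13 \cdot \frac{16454}{2905} = \frac{213902}{2905}$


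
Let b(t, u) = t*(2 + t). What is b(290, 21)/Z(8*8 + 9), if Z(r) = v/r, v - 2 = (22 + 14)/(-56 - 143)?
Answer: 615073180/181 ≈ 3.3982e+6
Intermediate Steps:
v = 362/199 (v = 2 + (22 + 14)/(-56 - 143) = 2 + 36/(-199) = 2 + 36*(-1/199) = 2 - 36/199 = 362/199 ≈ 1.8191)
Z(r) = 362/(199*r)
b(290, 21)/Z(8*8 + 9) = (290*(2 + 290))/((362/(199*(8*8 + 9)))) = (290*292)/((362/(199*(64 + 9)))) = 84680/(((362/199)/73)) = 84680/(((362/199)*(1/73))) = 84680/(362/14527) = 84680*(14527/362) = 615073180/181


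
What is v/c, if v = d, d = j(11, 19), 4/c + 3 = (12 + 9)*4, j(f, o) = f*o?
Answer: 16929/4 ≈ 4232.3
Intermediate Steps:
c = 4/81 (c = 4/(-3 + (12 + 9)*4) = 4/(-3 + 21*4) = 4/(-3 + 84) = 4/81 ≈ 0.049383)
d = 209 (d = 11*19 = 209)
v = 209
v/c = 209/(4/81) = 209*(81/4) = 16929/4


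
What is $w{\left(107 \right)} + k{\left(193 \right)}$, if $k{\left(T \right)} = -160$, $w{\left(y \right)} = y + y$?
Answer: $54$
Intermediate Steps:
$w{\left(y \right)} = 2 y$
$w{\left(107 \right)} + k{\left(193 \right)} = 2 \cdot 107 - 160 = 214 - 160 = 54$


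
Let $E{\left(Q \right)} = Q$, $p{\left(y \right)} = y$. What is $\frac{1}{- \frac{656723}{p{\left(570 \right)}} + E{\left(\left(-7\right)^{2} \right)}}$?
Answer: $- \frac{570}{628793} \approx -0.0009065$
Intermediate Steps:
$\frac{1}{- \frac{656723}{p{\left(570 \right)}} + E{\left(\left(-7\right)^{2} \right)}} = \frac{1}{- \frac{656723}{570} + \left(-7\right)^{2}} = \frac{1}{\left(-656723\right) \frac{1}{570} + 49} = \frac{1}{- \frac{656723}{570} + 49} = \frac{1}{- \frac{628793}{570}} = - \frac{570}{628793}$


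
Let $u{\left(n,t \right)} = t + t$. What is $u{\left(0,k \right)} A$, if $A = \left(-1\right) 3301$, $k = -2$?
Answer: $13204$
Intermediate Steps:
$u{\left(n,t \right)} = 2 t$
$A = -3301$
$u{\left(0,k \right)} A = 2 \left(-2\right) \left(-3301\right) = \left(-4\right) \left(-3301\right) = 13204$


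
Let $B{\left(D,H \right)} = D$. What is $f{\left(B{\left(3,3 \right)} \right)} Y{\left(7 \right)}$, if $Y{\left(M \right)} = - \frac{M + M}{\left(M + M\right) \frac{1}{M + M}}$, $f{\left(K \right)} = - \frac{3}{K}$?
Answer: $14$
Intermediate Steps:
$Y{\left(M \right)} = - 2 M$ ($Y{\left(M \right)} = - \frac{2 M}{2 M \frac{1}{2 M}} = - \frac{2 M}{1} = - 2 M 1 = - 2 M$)
$f{\left(B{\left(3,3 \right)} \right)} Y{\left(7 \right)} = - \frac{3}{3} \left(\left(-2\right) 7\right) = \left(-3\right) \frac{1}{3} \left(-14\right) = \left(-1\right) \left(-14\right) = 14$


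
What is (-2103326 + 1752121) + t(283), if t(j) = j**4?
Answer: 6413896716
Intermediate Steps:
(-2103326 + 1752121) + t(283) = (-2103326 + 1752121) + 283**4 = -351205 + 6414247921 = 6413896716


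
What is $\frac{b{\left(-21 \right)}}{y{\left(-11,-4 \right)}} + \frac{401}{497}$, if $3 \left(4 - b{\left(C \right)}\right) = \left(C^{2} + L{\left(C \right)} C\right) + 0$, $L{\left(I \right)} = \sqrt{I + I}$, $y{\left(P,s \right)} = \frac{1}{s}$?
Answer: $\frac{284685}{497} - 28 i \sqrt{42} \approx 572.81 - 181.46 i$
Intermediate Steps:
$L{\left(I \right)} = \sqrt{2} \sqrt{I}$ ($L{\left(I \right)} = \sqrt{2 I} = \sqrt{2} \sqrt{I}$)
$b{\left(C \right)} = 4 - \frac{C^{2}}{3} - \frac{\sqrt{2} C^{\frac{3}{2}}}{3}$ ($b{\left(C \right)} = 4 - \frac{\left(C^{2} + \sqrt{2} \sqrt{C} C\right) + 0}{3} = 4 - \frac{\left(C^{2} + \sqrt{2} C^{\frac{3}{2}}\right) + 0}{3} = 4 - \frac{C^{2} + \sqrt{2} C^{\frac{3}{2}}}{3} = 4 - \left(\frac{C^{2}}{3} + \frac{\sqrt{2} C^{\frac{3}{2}}}{3}\right) = 4 - \frac{C^{2}}{3} - \frac{\sqrt{2} C^{\frac{3}{2}}}{3}$)
$\frac{b{\left(-21 \right)}}{y{\left(-11,-4 \right)}} + \frac{401}{497} = \frac{4 - \frac{\left(-21\right)^{2}}{3} - \frac{\sqrt{2} \left(-21\right)^{\frac{3}{2}}}{3}}{\frac{1}{-4}} + \frac{401}{497} = \frac{4 - 147 - \frac{\sqrt{2} \left(- 21 i \sqrt{21}\right)}{3}}{- \frac{1}{4}} + 401 \cdot \frac{1}{497} = \left(4 - 147 + 7 i \sqrt{42}\right) \left(-4\right) + \frac{401}{497} = \left(-143 + 7 i \sqrt{42}\right) \left(-4\right) + \frac{401}{497} = \left(572 - 28 i \sqrt{42}\right) + \frac{401}{497} = \frac{284685}{497} - 28 i \sqrt{42}$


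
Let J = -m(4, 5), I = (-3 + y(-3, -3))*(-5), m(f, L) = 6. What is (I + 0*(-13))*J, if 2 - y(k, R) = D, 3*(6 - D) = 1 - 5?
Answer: -250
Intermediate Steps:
D = 22/3 (D = 6 - (1 - 5)/3 = 6 - ⅓*(-4) = 6 + 4/3 = 22/3 ≈ 7.3333)
y(k, R) = -16/3 (y(k, R) = 2 - 1*22/3 = 2 - 22/3 = -16/3)
I = 125/3 (I = (-3 - 16/3)*(-5) = -25/3*(-5) = 125/3 ≈ 41.667)
J = -6 (J = -1*6 = -6)
(I + 0*(-13))*J = (125/3 + 0*(-13))*(-6) = (125/3 + 0)*(-6) = (125/3)*(-6) = -250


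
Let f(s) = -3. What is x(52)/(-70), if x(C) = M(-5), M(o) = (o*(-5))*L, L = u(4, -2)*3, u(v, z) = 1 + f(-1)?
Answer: 15/7 ≈ 2.1429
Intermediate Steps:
u(v, z) = -2 (u(v, z) = 1 - 3 = -2)
L = -6 (L = -2*3 = -6)
M(o) = 30*o (M(o) = (o*(-5))*(-6) = -5*o*(-6) = 30*o)
x(C) = -150 (x(C) = 30*(-5) = -150)
x(52)/(-70) = -150/(-70) = -150*(-1/70) = 15/7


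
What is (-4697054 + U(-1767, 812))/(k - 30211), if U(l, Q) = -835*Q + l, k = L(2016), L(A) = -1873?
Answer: 5376841/32084 ≈ 167.59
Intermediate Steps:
k = -1873
U(l, Q) = l - 835*Q
(-4697054 + U(-1767, 812))/(k - 30211) = (-4697054 + (-1767 - 835*812))/(-1873 - 30211) = (-4697054 + (-1767 - 678020))/(-32084) = (-4697054 - 679787)*(-1/32084) = -5376841*(-1/32084) = 5376841/32084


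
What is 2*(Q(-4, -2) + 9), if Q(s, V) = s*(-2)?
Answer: 34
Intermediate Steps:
Q(s, V) = -2*s
2*(Q(-4, -2) + 9) = 2*(-2*(-4) + 9) = 2*(8 + 9) = 2*17 = 34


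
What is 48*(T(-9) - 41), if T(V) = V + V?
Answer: -2832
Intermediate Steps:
T(V) = 2*V
48*(T(-9) - 41) = 48*(2*(-9) - 41) = 48*(-18 - 41) = 48*(-59) = -2832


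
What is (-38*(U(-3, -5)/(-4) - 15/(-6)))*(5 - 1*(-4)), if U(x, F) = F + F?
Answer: -1710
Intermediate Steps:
U(x, F) = 2*F
(-38*(U(-3, -5)/(-4) - 15/(-6)))*(5 - 1*(-4)) = (-38*((2*(-5))/(-4) - 15/(-6)))*(5 - 1*(-4)) = (-38*(-10*(-¼) - 15*(-⅙)))*(5 + 4) = -38*(5/2 + 5/2)*9 = -38*5*9 = -190*9 = -1710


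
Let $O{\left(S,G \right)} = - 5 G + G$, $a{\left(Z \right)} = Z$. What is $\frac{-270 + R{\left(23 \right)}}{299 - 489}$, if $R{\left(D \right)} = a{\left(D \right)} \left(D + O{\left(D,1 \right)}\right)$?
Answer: $- \frac{167}{190} \approx -0.87895$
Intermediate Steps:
$O{\left(S,G \right)} = - 4 G$
$R{\left(D \right)} = D \left(-4 + D\right)$ ($R{\left(D \right)} = D \left(D - 4\right) = D \left(-4 + D\right)$)
$\frac{-270 + R{\left(23 \right)}}{299 - 489} = \frac{-270 + 23 \left(-4 + 23\right)}{299 - 489} = \frac{-270 + 23 \cdot 19}{-190} = \left(-270 + 437\right) \left(- \frac{1}{190}\right) = 167 \left(- \frac{1}{190}\right) = - \frac{167}{190}$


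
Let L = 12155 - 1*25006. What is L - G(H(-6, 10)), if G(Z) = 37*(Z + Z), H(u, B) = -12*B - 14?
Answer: -2935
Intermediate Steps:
H(u, B) = -14 - 12*B
L = -12851 (L = 12155 - 25006 = -12851)
G(Z) = 74*Z (G(Z) = 37*(2*Z) = 74*Z)
L - G(H(-6, 10)) = -12851 - 74*(-14 - 12*10) = -12851 - 74*(-14 - 120) = -12851 - 74*(-134) = -12851 - 1*(-9916) = -12851 + 9916 = -2935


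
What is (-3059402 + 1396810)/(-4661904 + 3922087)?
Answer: 1662592/739817 ≈ 2.2473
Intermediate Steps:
(-3059402 + 1396810)/(-4661904 + 3922087) = -1662592/(-739817) = -1662592*(-1/739817) = 1662592/739817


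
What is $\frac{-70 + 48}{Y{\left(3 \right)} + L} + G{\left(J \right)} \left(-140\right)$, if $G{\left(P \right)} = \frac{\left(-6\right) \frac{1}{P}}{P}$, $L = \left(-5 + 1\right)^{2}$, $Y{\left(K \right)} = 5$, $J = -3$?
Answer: $\frac{646}{7} \approx 92.286$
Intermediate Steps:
$L = 16$ ($L = \left(-4\right)^{2} = 16$)
$G{\left(P \right)} = - \frac{6}{P^{2}}$
$\frac{-70 + 48}{Y{\left(3 \right)} + L} + G{\left(J \right)} \left(-140\right) = \frac{-70 + 48}{5 + 16} + - \frac{6}{9} \left(-140\right) = - \frac{22}{21} + \left(-6\right) \frac{1}{9} \left(-140\right) = \left(-22\right) \frac{1}{21} - - \frac{280}{3} = - \frac{22}{21} + \frac{280}{3} = \frac{646}{7}$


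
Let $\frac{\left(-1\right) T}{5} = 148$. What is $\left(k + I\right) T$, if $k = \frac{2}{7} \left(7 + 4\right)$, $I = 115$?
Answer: $- \frac{611980}{7} \approx -87426.0$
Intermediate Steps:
$T = -740$ ($T = \left(-5\right) 148 = -740$)
$k = \frac{22}{7}$ ($k = 2 \cdot \frac{1}{7} \cdot 11 = \frac{2}{7} \cdot 11 = \frac{22}{7} \approx 3.1429$)
$\left(k + I\right) T = \left(\frac{22}{7} + 115\right) \left(-740\right) = \frac{827}{7} \left(-740\right) = - \frac{611980}{7}$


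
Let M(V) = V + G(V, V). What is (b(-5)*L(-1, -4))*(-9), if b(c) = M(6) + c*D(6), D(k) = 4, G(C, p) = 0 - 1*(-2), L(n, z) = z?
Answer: -432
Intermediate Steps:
G(C, p) = 2 (G(C, p) = 0 + 2 = 2)
M(V) = 2 + V (M(V) = V + 2 = 2 + V)
b(c) = 8 + 4*c (b(c) = (2 + 6) + c*4 = 8 + 4*c)
(b(-5)*L(-1, -4))*(-9) = ((8 + 4*(-5))*(-4))*(-9) = ((8 - 20)*(-4))*(-9) = -12*(-4)*(-9) = 48*(-9) = -432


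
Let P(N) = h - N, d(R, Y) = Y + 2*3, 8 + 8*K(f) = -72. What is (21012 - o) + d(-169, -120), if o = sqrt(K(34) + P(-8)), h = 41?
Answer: 20898 - sqrt(39) ≈ 20892.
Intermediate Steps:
K(f) = -10 (K(f) = -1 + (1/8)*(-72) = -1 - 9 = -10)
d(R, Y) = 6 + Y (d(R, Y) = Y + 6 = 6 + Y)
P(N) = 41 - N
o = sqrt(39) (o = sqrt(-10 + (41 - 1*(-8))) = sqrt(-10 + (41 + 8)) = sqrt(-10 + 49) = sqrt(39) ≈ 6.2450)
(21012 - o) + d(-169, -120) = (21012 - sqrt(39)) + (6 - 120) = (21012 - sqrt(39)) - 114 = 20898 - sqrt(39)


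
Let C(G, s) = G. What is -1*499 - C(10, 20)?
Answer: -509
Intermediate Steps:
-1*499 - C(10, 20) = -1*499 - 1*10 = -499 - 10 = -509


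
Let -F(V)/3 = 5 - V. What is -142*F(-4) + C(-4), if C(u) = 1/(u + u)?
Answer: 30671/8 ≈ 3833.9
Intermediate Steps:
F(V) = -15 + 3*V (F(V) = -3*(5 - V) = -15 + 3*V)
C(u) = 1/(2*u)
-142*F(-4) + C(-4) = -142*(-15 + 3*(-4)) + (½)/(-4) = -142*(-15 - 12) + (½)*(-¼) = -142*(-27) - ⅛ = 3834 - ⅛ = 30671/8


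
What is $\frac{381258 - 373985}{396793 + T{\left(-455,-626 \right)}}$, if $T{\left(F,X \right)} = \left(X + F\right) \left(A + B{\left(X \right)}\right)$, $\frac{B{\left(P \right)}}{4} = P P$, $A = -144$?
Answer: $- \frac{1039}{241988481} \approx -4.2936 \cdot 10^{-6}$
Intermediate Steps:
$B{\left(P \right)} = 4 P^{2}$ ($B{\left(P \right)} = 4 P P = 4 P^{2}$)
$T{\left(F,X \right)} = \left(-144 + 4 X^{2}\right) \left(F + X\right)$ ($T{\left(F,X \right)} = \left(X + F\right) \left(-144 + 4 X^{2}\right) = \left(F + X\right) \left(-144 + 4 X^{2}\right) = \left(-144 + 4 X^{2}\right) \left(F + X\right)$)
$\frac{381258 - 373985}{396793 + T{\left(-455,-626 \right)}} = \frac{381258 - 373985}{396793 + \left(\left(-144\right) \left(-455\right) - -90144 + 4 \left(-626\right)^{3} + 4 \left(-455\right) \left(-626\right)^{2}\right)} = \frac{7273}{396793 + \left(65520 + 90144 + 4 \left(-245314376\right) + 4 \left(-455\right) 391876\right)} = \frac{7273}{396793 + \left(65520 + 90144 - 981257504 - 713214320\right)} = \frac{7273}{396793 - 1694316160} = \frac{7273}{-1693919367} = 7273 \left(- \frac{1}{1693919367}\right) = - \frac{1039}{241988481}$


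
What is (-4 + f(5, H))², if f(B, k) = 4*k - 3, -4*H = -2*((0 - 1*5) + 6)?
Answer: 25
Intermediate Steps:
H = ½ (H = -(-1)*((0 - 1*5) + 6)/2 = -(-1)*((0 - 5) + 6)/2 = -(-1)*(-5 + 6)/2 = -(-1)/2 = -¼*(-2) = ½ ≈ 0.50000)
f(B, k) = -3 + 4*k
(-4 + f(5, H))² = (-4 + (-3 + 4*(½)))² = (-4 + (-3 + 2))² = (-4 - 1)² = (-5)² = 25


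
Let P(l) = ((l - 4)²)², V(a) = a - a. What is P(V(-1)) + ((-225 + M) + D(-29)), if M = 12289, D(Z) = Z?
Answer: 12291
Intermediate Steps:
V(a) = 0
P(l) = (-4 + l)⁴ (P(l) = ((-4 + l)²)² = (-4 + l)⁴)
P(V(-1)) + ((-225 + M) + D(-29)) = (-4 + 0)⁴ + ((-225 + 12289) - 29) = (-4)⁴ + (12064 - 29) = 256 + 12035 = 12291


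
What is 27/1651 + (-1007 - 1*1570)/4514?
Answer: -4132749/7452614 ≈ -0.55454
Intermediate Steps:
27/1651 + (-1007 - 1*1570)/4514 = 27*(1/1651) + (-1007 - 1570)*(1/4514) = 27/1651 - 2577*1/4514 = 27/1651 - 2577/4514 = -4132749/7452614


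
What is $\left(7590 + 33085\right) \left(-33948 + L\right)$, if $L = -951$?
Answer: $-1419516825$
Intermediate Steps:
$\left(7590 + 33085\right) \left(-33948 + L\right) = \left(7590 + 33085\right) \left(-33948 - 951\right) = 40675 \left(-34899\right) = -1419516825$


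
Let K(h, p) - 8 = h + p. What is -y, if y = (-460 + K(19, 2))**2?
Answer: -185761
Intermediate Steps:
K(h, p) = 8 + h + p (K(h, p) = 8 + (h + p) = 8 + h + p)
y = 185761 (y = (-460 + (8 + 19 + 2))**2 = (-460 + 29)**2 = (-431)**2 = 185761)
-y = -1*185761 = -185761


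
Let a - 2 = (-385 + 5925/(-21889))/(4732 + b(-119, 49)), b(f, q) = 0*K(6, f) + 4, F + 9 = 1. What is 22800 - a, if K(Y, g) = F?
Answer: 1181696415891/51833152 ≈ 22798.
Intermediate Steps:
F = -8 (F = -9 + 1 = -8)
K(Y, g) = -8
b(f, q) = 4 (b(f, q) = 0*(-8) + 4 = 0 + 4 = 4)
a = 99449709/51833152 (a = 2 + (-385 + 5925/(-21889))/(4732 + 4) = 2 + (-385 + 5925*(-1/21889))/4736 = 2 + (-385 - 5925/21889)*(1/4736) = 2 - 8433190/21889*1/4736 = 2 - 4216595/51833152 = 99449709/51833152 ≈ 1.9186)
22800 - a = 22800 - 1*99449709/51833152 = 22800 - 99449709/51833152 = 1181696415891/51833152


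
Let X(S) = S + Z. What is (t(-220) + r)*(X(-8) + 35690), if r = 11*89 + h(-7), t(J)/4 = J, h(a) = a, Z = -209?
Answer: 3263516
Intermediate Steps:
t(J) = 4*J
X(S) = -209 + S (X(S) = S - 209 = -209 + S)
r = 972 (r = 11*89 - 7 = 979 - 7 = 972)
(t(-220) + r)*(X(-8) + 35690) = (4*(-220) + 972)*((-209 - 8) + 35690) = (-880 + 972)*(-217 + 35690) = 92*35473 = 3263516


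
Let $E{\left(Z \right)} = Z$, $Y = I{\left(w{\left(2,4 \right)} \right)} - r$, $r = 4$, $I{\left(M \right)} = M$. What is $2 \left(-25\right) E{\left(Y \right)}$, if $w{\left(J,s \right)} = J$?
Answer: $100$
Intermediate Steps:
$Y = -2$ ($Y = 2 - 4 = -2$)
$2 \left(-25\right) E{\left(Y \right)} = 2 \left(-25\right) \left(-2\right) = \left(-50\right) \left(-2\right) = 100$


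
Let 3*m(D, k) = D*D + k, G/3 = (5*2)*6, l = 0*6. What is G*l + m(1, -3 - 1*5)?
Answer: -7/3 ≈ -2.3333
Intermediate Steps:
l = 0
G = 180 (G = 3*((5*2)*6) = 3*(10*6) = 3*60 = 180)
m(D, k) = k/3 + D²/3 (m(D, k) = (D*D + k)/3 = (D² + k)/3 = (k + D²)/3 = k/3 + D²/3)
G*l + m(1, -3 - 1*5) = 180*0 + ((-3 - 1*5)/3 + (⅓)*1²) = 0 + ((-3 - 5)/3 + (⅓)*1) = 0 + ((⅓)*(-8) + ⅓) = 0 + (-8/3 + ⅓) = 0 - 7/3 = -7/3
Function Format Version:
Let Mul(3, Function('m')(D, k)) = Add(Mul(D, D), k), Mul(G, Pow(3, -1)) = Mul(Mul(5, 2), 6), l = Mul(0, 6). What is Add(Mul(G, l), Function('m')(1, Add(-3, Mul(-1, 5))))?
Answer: Rational(-7, 3) ≈ -2.3333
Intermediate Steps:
l = 0
G = 180 (G = Mul(3, Mul(Mul(5, 2), 6)) = Mul(3, Mul(10, 6)) = Mul(3, 60) = 180)
Function('m')(D, k) = Add(Mul(Rational(1, 3), k), Mul(Rational(1, 3), Pow(D, 2))) (Function('m')(D, k) = Mul(Rational(1, 3), Add(Mul(D, D), k)) = Mul(Rational(1, 3), Add(Pow(D, 2), k)) = Mul(Rational(1, 3), Add(k, Pow(D, 2))) = Add(Mul(Rational(1, 3), k), Mul(Rational(1, 3), Pow(D, 2))))
Add(Mul(G, l), Function('m')(1, Add(-3, Mul(-1, 5)))) = Add(Mul(180, 0), Add(Mul(Rational(1, 3), Add(-3, Mul(-1, 5))), Mul(Rational(1, 3), Pow(1, 2)))) = Add(0, Add(Mul(Rational(1, 3), Add(-3, -5)), Mul(Rational(1, 3), 1))) = Add(0, Add(Mul(Rational(1, 3), -8), Rational(1, 3))) = Add(0, Add(Rational(-8, 3), Rational(1, 3))) = Add(0, Rational(-7, 3)) = Rational(-7, 3)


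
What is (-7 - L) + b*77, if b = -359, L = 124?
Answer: -27774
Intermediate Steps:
(-7 - L) + b*77 = (-7 - 1*124) - 359*77 = (-7 - 124) - 27643 = -131 - 27643 = -27774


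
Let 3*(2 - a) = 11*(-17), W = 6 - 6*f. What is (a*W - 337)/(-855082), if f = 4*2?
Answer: 3039/855082 ≈ 0.0035540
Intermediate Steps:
f = 8
W = -42 (W = 6 - 6*8 = 6 - 48 = -42)
a = 193/3 (a = 2 - 11*(-17)/3 = 2 - ⅓*(-187) = 2 + 187/3 = 193/3 ≈ 64.333)
(a*W - 337)/(-855082) = ((193/3)*(-42) - 337)/(-855082) = (-2702 - 337)*(-1/855082) = -3039*(-1/855082) = 3039/855082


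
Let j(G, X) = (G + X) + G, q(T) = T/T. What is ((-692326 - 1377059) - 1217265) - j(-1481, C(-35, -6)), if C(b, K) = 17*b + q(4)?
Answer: -3283094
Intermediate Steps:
q(T) = 1
C(b, K) = 1 + 17*b (C(b, K) = 17*b + 1 = 1 + 17*b)
j(G, X) = X + 2*G
((-692326 - 1377059) - 1217265) - j(-1481, C(-35, -6)) = ((-692326 - 1377059) - 1217265) - ((1 + 17*(-35)) + 2*(-1481)) = (-2069385 - 1217265) - ((1 - 595) - 2962) = -3286650 - (-594 - 2962) = -3286650 - 1*(-3556) = -3286650 + 3556 = -3283094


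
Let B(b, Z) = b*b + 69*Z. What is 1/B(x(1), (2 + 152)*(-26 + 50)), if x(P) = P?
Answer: 1/255025 ≈ 3.9212e-6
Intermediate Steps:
B(b, Z) = b² + 69*Z
1/B(x(1), (2 + 152)*(-26 + 50)) = 1/(1² + 69*((2 + 152)*(-26 + 50))) = 1/(1 + 69*(154*24)) = 1/(1 + 69*3696) = 1/(1 + 255024) = 1/255025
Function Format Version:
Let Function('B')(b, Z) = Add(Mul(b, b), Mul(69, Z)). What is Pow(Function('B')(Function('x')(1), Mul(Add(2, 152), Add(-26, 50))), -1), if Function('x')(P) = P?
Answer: Rational(1, 255025) ≈ 3.9212e-6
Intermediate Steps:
Function('B')(b, Z) = Add(Pow(b, 2), Mul(69, Z))
Pow(Function('B')(Function('x')(1), Mul(Add(2, 152), Add(-26, 50))), -1) = Pow(Add(Pow(1, 2), Mul(69, Mul(Add(2, 152), Add(-26, 50)))), -1) = Pow(Add(1, Mul(69, Mul(154, 24))), -1) = Pow(Add(1, Mul(69, 3696)), -1) = Pow(Add(1, 255024), -1) = Pow(255025, -1) = Rational(1, 255025)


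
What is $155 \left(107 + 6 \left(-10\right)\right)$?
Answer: $7285$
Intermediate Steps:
$155 \left(107 + 6 \left(-10\right)\right) = 155 \left(107 - 60\right) = 155 \cdot 47 = 7285$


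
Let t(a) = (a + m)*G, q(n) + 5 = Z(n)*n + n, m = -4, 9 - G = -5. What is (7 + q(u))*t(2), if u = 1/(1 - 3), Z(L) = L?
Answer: -49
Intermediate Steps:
G = 14 (G = 9 - 1*(-5) = 9 + 5 = 14)
u = -1/2 (u = 1/(-2) = -1/2 ≈ -0.50000)
q(n) = -5 + n + n**2 (q(n) = -5 + (n*n + n) = -5 + (n**2 + n) = -5 + (n + n**2) = -5 + n + n**2)
t(a) = -56 + 14*a (t(a) = (a - 4)*14 = (-4 + a)*14 = -56 + 14*a)
(7 + q(u))*t(2) = (7 + (-5 - 1/2 + (-1/2)**2))*(-56 + 14*2) = (7 + (-5 - 1/2 + 1/4))*(-56 + 28) = (7 - 21/4)*(-28) = (7/4)*(-28) = -49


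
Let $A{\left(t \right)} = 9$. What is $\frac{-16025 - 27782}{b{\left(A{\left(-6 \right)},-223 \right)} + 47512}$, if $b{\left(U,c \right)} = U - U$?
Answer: $- \frac{43807}{47512} \approx -0.92202$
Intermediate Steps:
$b{\left(U,c \right)} = 0$
$\frac{-16025 - 27782}{b{\left(A{\left(-6 \right)},-223 \right)} + 47512} = \frac{-16025 - 27782}{0 + 47512} = - \frac{43807}{47512}$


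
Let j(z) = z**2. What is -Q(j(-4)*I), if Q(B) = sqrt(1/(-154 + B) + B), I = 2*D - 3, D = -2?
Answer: -I*sqrt(7924938)/266 ≈ -10.583*I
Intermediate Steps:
I = -7 (I = 2*(-2) - 3 = -4 - 3 = -7)
Q(B) = sqrt(B + 1/(-154 + B))
-Q(j(-4)*I) = -sqrt((1 + ((-4)**2*(-7))*(-154 + (-4)**2*(-7)))/(-154 + (-4)**2*(-7))) = -sqrt((1 + (16*(-7))*(-154 + 16*(-7)))/(-154 + 16*(-7))) = -sqrt((1 - 112*(-154 - 112))/(-154 - 112)) = -sqrt((1 - 112*(-266))/(-266)) = -sqrt(-(1 + 29792)/266) = -sqrt(-1/266*29793) = -sqrt(-29793/266) = -I*sqrt(7924938)/266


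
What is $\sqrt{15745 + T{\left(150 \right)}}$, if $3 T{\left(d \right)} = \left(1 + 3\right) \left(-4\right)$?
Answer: $\frac{\sqrt{141657}}{3} \approx 125.46$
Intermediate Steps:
$T{\left(d \right)} = - \frac{16}{3}$ ($T{\left(d \right)} = \frac{\left(1 + 3\right) \left(-4\right)}{3} = \frac{4 \left(-4\right)}{3} = \frac{1}{3} \left(-16\right) = - \frac{16}{3}$)
$\sqrt{15745 + T{\left(150 \right)}} = \sqrt{15745 - \frac{16}{3}} = \sqrt{\frac{47219}{3}} = \frac{\sqrt{141657}}{3}$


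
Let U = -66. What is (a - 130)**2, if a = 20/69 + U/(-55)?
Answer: 1965680896/119025 ≈ 16515.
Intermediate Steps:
a = 514/345 (a = 20/69 - 66/(-55) = 20*(1/69) - 66*(-1/55) = 20/69 + 6/5 = 514/345 ≈ 1.4899)
(a - 130)**2 = (514/345 - 130)**2 = (-44336/345)**2 = 1965680896/119025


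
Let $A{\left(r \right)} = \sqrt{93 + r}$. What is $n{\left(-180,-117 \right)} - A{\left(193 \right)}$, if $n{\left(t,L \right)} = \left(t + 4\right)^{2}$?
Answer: $30976 - \sqrt{286} \approx 30959.0$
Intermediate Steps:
$n{\left(t,L \right)} = \left(4 + t\right)^{2}$
$n{\left(-180,-117 \right)} - A{\left(193 \right)} = \left(4 - 180\right)^{2} - \sqrt{93 + 193} = \left(-176\right)^{2} - \sqrt{286} = 30976 - \sqrt{286}$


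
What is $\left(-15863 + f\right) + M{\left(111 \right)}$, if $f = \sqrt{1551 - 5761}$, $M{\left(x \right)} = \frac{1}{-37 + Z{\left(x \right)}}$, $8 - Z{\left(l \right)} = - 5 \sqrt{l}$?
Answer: $- \frac{30679013}{1934} + \frac{5 \sqrt{111}}{1934} + i \sqrt{4210} \approx -15863.0 + 64.885 i$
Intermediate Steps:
$Z{\left(l \right)} = 8 + 5 \sqrt{l}$ ($Z{\left(l \right)} = 8 - - 5 \sqrt{l} = 8 + 5 \sqrt{l}$)
$M{\left(x \right)} = \frac{1}{-29 + 5 \sqrt{x}}$ ($M{\left(x \right)} = \frac{1}{-37 + \left(8 + 5 \sqrt{x}\right)} = \frac{1}{-29 + 5 \sqrt{x}}$)
$f = i \sqrt{4210}$ ($f = \sqrt{-4210} = i \sqrt{4210} \approx 64.885 i$)
$\left(-15863 + f\right) + M{\left(111 \right)} = \left(-15863 + i \sqrt{4210}\right) + \frac{1}{-29 + 5 \sqrt{111}} = -15863 + \frac{1}{-29 + 5 \sqrt{111}} + i \sqrt{4210}$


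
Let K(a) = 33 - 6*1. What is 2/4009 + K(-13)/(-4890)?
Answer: -32821/6534670 ≈ -0.0050226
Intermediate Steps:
K(a) = 27 (K(a) = 33 - 6 = 27)
2/4009 + K(-13)/(-4890) = 2/4009 + 27/(-4890) = 2*(1/4009) + 27*(-1/4890) = 2/4009 - 9/1630 = -32821/6534670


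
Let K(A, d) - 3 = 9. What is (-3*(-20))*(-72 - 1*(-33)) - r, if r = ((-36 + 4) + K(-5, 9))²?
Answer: -2740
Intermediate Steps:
K(A, d) = 12 (K(A, d) = 3 + 9 = 12)
r = 400 (r = ((-36 + 4) + 12)² = (-32 + 12)² = (-20)² = 400)
(-3*(-20))*(-72 - 1*(-33)) - r = (-3*(-20))*(-72 - 1*(-33)) - 1*400 = 60*(-72 + 33) - 400 = 60*(-39) - 400 = -2340 - 400 = -2740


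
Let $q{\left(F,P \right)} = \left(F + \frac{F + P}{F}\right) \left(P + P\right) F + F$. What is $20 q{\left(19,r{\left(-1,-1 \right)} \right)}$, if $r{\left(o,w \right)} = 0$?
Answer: $380$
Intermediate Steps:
$q{\left(F,P \right)} = F + 2 F P \left(F + \frac{F + P}{F}\right)$ ($q{\left(F,P \right)} = \left(F + \frac{F + P}{F}\right) 2 P F + F = 2 P \left(F + \frac{F + P}{F}\right) F + F = 2 F P \left(F + \frac{F + P}{F}\right) + F = F + 2 F P \left(F + \frac{F + P}{F}\right)$)
$20 q{\left(19,r{\left(-1,-1 \right)} \right)} = 20 \left(19 + 2 \cdot 0^{2} + 2 \cdot 19 \cdot 0 + 2 \cdot 0 \cdot 19^{2}\right) = 20 \left(19 + 2 \cdot 0 + 0 + 2 \cdot 0 \cdot 361\right) = 20 \left(19 + 0 + 0 + 0\right) = 20 \cdot 19 = 380$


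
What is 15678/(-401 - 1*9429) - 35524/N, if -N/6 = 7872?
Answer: -48912797/58036320 ≈ -0.84280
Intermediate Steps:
N = -47232 (N = -6*7872 = -47232)
15678/(-401 - 1*9429) - 35524/N = 15678/(-401 - 1*9429) - 35524/(-47232) = 15678/(-401 - 9429) - 35524*(-1/47232) = 15678/(-9830) + 8881/11808 = 15678*(-1/9830) + 8881/11808 = -7839/4915 + 8881/11808 = -48912797/58036320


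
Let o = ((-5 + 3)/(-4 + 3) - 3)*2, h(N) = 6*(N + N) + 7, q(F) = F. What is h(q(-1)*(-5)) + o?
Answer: 65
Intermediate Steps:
h(N) = 7 + 12*N (h(N) = 6*(2*N) + 7 = 12*N + 7 = 7 + 12*N)
o = -2 (o = (-2/(-1) - 3)*2 = (-2*(-1) - 3)*2 = (2 - 3)*2 = -1*2 = -2)
h(q(-1)*(-5)) + o = (7 + 12*(-1*(-5))) - 2 = (7 + 12*5) - 2 = (7 + 60) - 2 = 67 - 2 = 65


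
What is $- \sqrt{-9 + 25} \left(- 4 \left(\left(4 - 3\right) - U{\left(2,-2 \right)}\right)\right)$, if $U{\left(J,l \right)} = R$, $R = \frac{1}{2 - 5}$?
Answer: $\frac{64}{3} \approx 21.333$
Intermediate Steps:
$R = - \frac{1}{3}$ ($R = \frac{1}{-3} = - \frac{1}{3} \approx -0.33333$)
$U{\left(J,l \right)} = - \frac{1}{3}$
$- \sqrt{-9 + 25} \left(- 4 \left(\left(4 - 3\right) - U{\left(2,-2 \right)}\right)\right) = - \sqrt{-9 + 25} \left(- 4 \left(\left(4 - 3\right) - - \frac{1}{3}\right)\right) = - \sqrt{16} \left(- 4 \left(1 + \frac{1}{3}\right)\right) = - 4 \left(\left(-4\right) \frac{4}{3}\right) = - \frac{4 \left(-16\right)}{3} = \left(-1\right) \left(- \frac{64}{3}\right) = \frac{64}{3}$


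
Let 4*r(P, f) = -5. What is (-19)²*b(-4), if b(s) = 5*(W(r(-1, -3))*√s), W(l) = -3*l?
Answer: 27075*I/2 ≈ 13538.0*I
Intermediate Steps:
r(P, f) = -5/4 (r(P, f) = (¼)*(-5) = -5/4)
b(s) = 75*√s/4 (b(s) = 5*((-3*(-5/4))*√s) = 5*(15*√s/4) = 75*√s/4)
(-19)²*b(-4) = (-19)²*(75*√(-4)/4) = 361*(75*(2*I)/4) = 361*(75*I/2) = 27075*I/2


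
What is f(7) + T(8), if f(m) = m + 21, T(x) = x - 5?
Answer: 31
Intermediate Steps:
T(x) = -5 + x
f(m) = 21 + m
f(7) + T(8) = (21 + 7) + (-5 + 8) = 28 + 3 = 31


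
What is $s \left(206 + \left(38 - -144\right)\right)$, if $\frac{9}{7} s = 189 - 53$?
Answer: $\frac{369376}{9} \approx 41042.0$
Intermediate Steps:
$s = \frac{952}{9}$ ($s = \frac{7 \left(189 - 53\right)}{9} = \frac{7}{9} \cdot 136 = \frac{952}{9} \approx 105.78$)
$s \left(206 + \left(38 - -144\right)\right) = \frac{952 \left(206 + \left(38 - -144\right)\right)}{9} = \frac{952 \left(206 + \left(38 + 144\right)\right)}{9} = \frac{952 \left(206 + 182\right)}{9} = \frac{952}{9} \cdot 388 = \frac{369376}{9}$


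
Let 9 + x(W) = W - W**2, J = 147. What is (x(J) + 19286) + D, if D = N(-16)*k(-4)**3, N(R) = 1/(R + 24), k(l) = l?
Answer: -2193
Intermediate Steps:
N(R) = 1/(24 + R)
x(W) = -9 + W - W**2 (x(W) = -9 + (W - W**2) = -9 + W - W**2)
D = -8 (D = (-4)**3/(24 - 16) = -64/8 = (1/8)*(-64) = -8)
(x(J) + 19286) + D = ((-9 + 147 - 1*147**2) + 19286) - 8 = ((-9 + 147 - 1*21609) + 19286) - 8 = ((-9 + 147 - 21609) + 19286) - 8 = (-21471 + 19286) - 8 = -2185 - 8 = -2193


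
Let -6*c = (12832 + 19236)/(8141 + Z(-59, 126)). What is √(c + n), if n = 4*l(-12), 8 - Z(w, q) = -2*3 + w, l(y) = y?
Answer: 5*I*√23977/111 ≈ 6.975*I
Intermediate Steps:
Z(w, q) = 14 - w (Z(w, q) = 8 - (-2*3 + w) = 8 - (-6 + w) = 8 + (6 - w) = 14 - w)
c = -8017/12321 (c = -(12832 + 19236)/(6*(8141 + (14 - 1*(-59)))) = -16034/(3*(8141 + (14 + 59))) = -16034/(3*(8141 + 73)) = -16034/(3*8214) = -⅙*16034/4107 = -8017/12321 ≈ -0.65068)
n = -48 (n = 4*(-12) = -48)
√(c + n) = √(-8017/12321 - 48) = √(-599425/12321) = 5*I*√23977/111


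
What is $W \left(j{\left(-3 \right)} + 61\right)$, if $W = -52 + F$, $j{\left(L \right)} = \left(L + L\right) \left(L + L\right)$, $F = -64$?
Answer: $-11252$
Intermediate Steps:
$j{\left(L \right)} = 4 L^{2}$ ($j{\left(L \right)} = 2 L 2 L = 4 L^{2}$)
$W = -116$ ($W = -52 - 64 = -116$)
$W \left(j{\left(-3 \right)} + 61\right) = - 116 \left(4 \left(-3\right)^{2} + 61\right) = - 116 \left(4 \cdot 9 + 61\right) = - 116 \left(36 + 61\right) = \left(-116\right) 97 = -11252$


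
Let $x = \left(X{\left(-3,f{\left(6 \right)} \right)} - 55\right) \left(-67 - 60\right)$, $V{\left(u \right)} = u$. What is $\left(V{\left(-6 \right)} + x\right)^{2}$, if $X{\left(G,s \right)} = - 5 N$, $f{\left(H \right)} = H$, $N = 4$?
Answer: $90611361$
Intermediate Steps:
$X{\left(G,s \right)} = -20$ ($X{\left(G,s \right)} = \left(-5\right) 4 = -20$)
$x = 9525$ ($x = \left(-20 - 55\right) \left(-67 - 60\right) = \left(-75\right) \left(-127\right) = 9525$)
$\left(V{\left(-6 \right)} + x\right)^{2} = \left(-6 + 9525\right)^{2} = 9519^{2} = 90611361$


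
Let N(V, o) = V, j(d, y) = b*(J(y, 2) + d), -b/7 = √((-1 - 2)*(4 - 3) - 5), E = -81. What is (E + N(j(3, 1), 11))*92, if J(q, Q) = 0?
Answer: -7452 - 3864*I*√2 ≈ -7452.0 - 5464.5*I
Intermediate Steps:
b = -14*I*√2 (b = -7*√((-1 - 2)*(4 - 3) - 5) = -7*√(-3*1 - 5) = -7*√(-3 - 5) = -14*I*√2 ≈ -19.799*I)
j(d, y) = -14*I*d*√2 (j(d, y) = (-14*I*√2)*(0 + d) = (-14*I*√2)*d = -14*I*d*√2)
(E + N(j(3, 1), 11))*92 = (-81 - 14*I*3*√2)*92 = (-81 - 42*I*√2)*92 = -7452 - 3864*I*√2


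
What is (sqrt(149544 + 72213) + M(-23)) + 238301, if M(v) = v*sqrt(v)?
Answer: 238301 + sqrt(221757) - 23*I*sqrt(23) ≈ 2.3877e+5 - 110.3*I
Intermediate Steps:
M(v) = v**(3/2)
(sqrt(149544 + 72213) + M(-23)) + 238301 = (sqrt(149544 + 72213) + (-23)**(3/2)) + 238301 = (sqrt(221757) - 23*I*sqrt(23)) + 238301 = 238301 + sqrt(221757) - 23*I*sqrt(23)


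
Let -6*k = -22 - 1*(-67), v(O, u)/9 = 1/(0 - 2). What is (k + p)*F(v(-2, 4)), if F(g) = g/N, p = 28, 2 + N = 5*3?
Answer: -369/52 ≈ -7.0962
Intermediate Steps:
N = 13 (N = -2 + 5*3 = -2 + 15 = 13)
v(O, u) = -9/2 (v(O, u) = 9/(0 - 2) = 9/(-2) = 9*(-½) = -9/2)
F(g) = g/13
k = -15/2 (k = -(-22 - 1*(-67))/6 = -(-22 + 67)/6 = -⅙*45 = -15/2 ≈ -7.5000)
(k + p)*F(v(-2, 4)) = (-15/2 + 28)*((1/13)*(-9/2)) = (41/2)*(-9/26) = -369/52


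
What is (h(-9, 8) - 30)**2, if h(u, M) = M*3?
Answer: 36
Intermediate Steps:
h(u, M) = 3*M
(h(-9, 8) - 30)**2 = (3*8 - 30)**2 = (24 - 30)**2 = (-6)**2 = 36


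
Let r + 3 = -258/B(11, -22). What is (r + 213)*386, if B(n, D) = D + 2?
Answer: 430197/5 ≈ 86039.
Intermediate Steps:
B(n, D) = 2 + D
r = 99/10 (r = -3 - 258/(2 - 22) = -3 - 258/(-20) = -3 - 258*(-1/20) = -3 + 129/10 = 99/10 ≈ 9.9000)
(r + 213)*386 = (99/10 + 213)*386 = (2229/10)*386 = 430197/5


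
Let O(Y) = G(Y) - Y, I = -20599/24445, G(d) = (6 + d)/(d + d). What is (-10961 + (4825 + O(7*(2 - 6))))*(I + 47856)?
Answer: -200054311542173/684460 ≈ -2.9228e+8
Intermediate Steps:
G(d) = (6 + d)/(2*d) (G(d) = (6 + d)/((2*d)) = (6 + d)*(1/(2*d)) = (6 + d)/(2*d))
I = -20599/24445 (I = -20599*1/24445 = -20599/24445 ≈ -0.84267)
O(Y) = -Y + (6 + Y)/(2*Y) (O(Y) = (6 + Y)/(2*Y) - Y = -Y + (6 + Y)/(2*Y))
(-10961 + (4825 + O(7*(2 - 6))))*(I + 47856) = (-10961 + (4825 + (½ - 7*(2 - 6) + 3/((7*(2 - 6))))))*(-20599/24445 + 47856) = (-10961 + (4825 + (½ - 7*(-4) + 3/((7*(-4))))))*(1169819321/24445) = (-10961 + (4825 + (½ - 1*(-28) + 3/(-28))))*(1169819321/24445) = (-10961 + (4825 + (½ + 28 + 3*(-1/28))))*(1169819321/24445) = (-10961 + (4825 + (½ + 28 - 3/28)))*(1169819321/24445) = (-10961 + (4825 + 795/28))*(1169819321/24445) = (-10961 + 135895/28)*(1169819321/24445) = -171013/28*1169819321/24445 = -200054311542173/684460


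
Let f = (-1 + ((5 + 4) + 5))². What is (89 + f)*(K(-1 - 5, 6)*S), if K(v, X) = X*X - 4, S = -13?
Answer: -107328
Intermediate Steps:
K(v, X) = -4 + X² (K(v, X) = X² - 4 = -4 + X²)
f = 169 (f = (-1 + (9 + 5))² = (-1 + 14)² = 13² = 169)
(89 + f)*(K(-1 - 5, 6)*S) = (89 + 169)*((-4 + 6²)*(-13)) = 258*((-4 + 36)*(-13)) = 258*(32*(-13)) = 258*(-416) = -107328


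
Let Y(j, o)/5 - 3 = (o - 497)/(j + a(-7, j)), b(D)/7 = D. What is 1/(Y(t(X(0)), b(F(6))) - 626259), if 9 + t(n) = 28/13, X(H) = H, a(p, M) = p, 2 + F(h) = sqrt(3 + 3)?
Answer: -811373076/507967799686195 + 3276*sqrt(6)/507967799686195 ≈ -1.5973e-6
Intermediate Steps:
F(h) = -2 + sqrt(6) (F(h) = -2 + sqrt(3 + 3) = -2 + sqrt(6))
b(D) = 7*D
t(n) = -89/13 (t(n) = -9 + 28/13 = -89/13)
Y(j, o) = 15 + 5*(-497 + o)/(-7 + j) (Y(j, o) = 15 + 5*((o - 497)/(j - 7)) = 15 + 5*((-497 + o)/(-7 + j)) = 15 + 5*(-497 + o)/(-7 + j))
1/(Y(t(X(0)), b(F(6))) - 626259) = 1/(5*(-518 + 7*(-2 + sqrt(6)) + 3*(-89/13))/(-7 - 89/13) - 626259) = 1/(5*(-518 + (-14 + 7*sqrt(6)) - 267/13)/(-180/13) - 626259) = 1/(5*(-13/180)*(-7183/13 + 7*sqrt(6)) - 626259) = 1/((7183/36 - 91*sqrt(6)/36) - 626259) = 1/(-22538141/36 - 91*sqrt(6)/36)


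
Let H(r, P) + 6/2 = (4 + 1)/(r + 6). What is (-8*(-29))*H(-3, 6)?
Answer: -928/3 ≈ -309.33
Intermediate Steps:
H(r, P) = -3 + 5/(6 + r) (H(r, P) = -3 + (4 + 1)/(r + 6) = -3 + 5/(6 + r))
(-8*(-29))*H(-3, 6) = (-8*(-29))*((-13 - 3*(-3))/(6 - 3)) = 232*((-13 + 9)/3) = 232*((⅓)*(-4)) = 232*(-4/3) = -928/3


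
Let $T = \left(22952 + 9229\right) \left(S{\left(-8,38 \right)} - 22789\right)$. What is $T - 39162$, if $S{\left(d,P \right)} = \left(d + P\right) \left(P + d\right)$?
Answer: $-704449071$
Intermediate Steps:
$S{\left(d,P \right)} = \left(P + d\right)^{2}$ ($S{\left(d,P \right)} = \left(P + d\right) \left(P + d\right) = \left(P + d\right)^{2}$)
$T = -704409909$ ($T = \left(22952 + 9229\right) \left(\left(38 - 8\right)^{2} - 22789\right) = 32181 \left(30^{2} - 22789\right) = 32181 \left(900 - 22789\right) = 32181 \left(-21889\right) = -704409909$)
$T - 39162 = -704409909 - 39162 = -704449071$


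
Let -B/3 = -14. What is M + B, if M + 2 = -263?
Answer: -223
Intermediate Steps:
B = 42 (B = -3*(-14) = 42)
M = -265 (M = -2 - 263 = -265)
M + B = -265 + 42 = -223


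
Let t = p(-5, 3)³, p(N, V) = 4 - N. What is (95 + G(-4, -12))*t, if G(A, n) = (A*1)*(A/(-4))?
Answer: 66339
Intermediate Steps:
t = 729 (t = (4 - 1*(-5))³ = (4 + 5)³ = 9³ = 729)
G(A, n) = -A²/4 (G(A, n) = A*(A*(-¼)) = A*(-A/4) = -A²/4)
(95 + G(-4, -12))*t = (95 - ¼*(-4)²)*729 = (95 - ¼*16)*729 = (95 - 4)*729 = 91*729 = 66339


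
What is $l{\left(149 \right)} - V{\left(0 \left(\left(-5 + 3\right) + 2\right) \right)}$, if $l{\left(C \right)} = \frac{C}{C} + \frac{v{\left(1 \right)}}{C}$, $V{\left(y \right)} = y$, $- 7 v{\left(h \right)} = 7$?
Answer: $\frac{148}{149} \approx 0.99329$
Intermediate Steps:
$v{\left(h \right)} = -1$ ($v{\left(h \right)} = \left(- \frac{1}{7}\right) 7 = -1$)
$l{\left(C \right)} = 1 - \frac{1}{C}$ ($l{\left(C \right)} = \frac{C}{C} - \frac{1}{C} = 1 - \frac{1}{C}$)
$l{\left(149 \right)} - V{\left(0 \left(\left(-5 + 3\right) + 2\right) \right)} = \frac{-1 + 149}{149} - 0 \left(\left(-5 + 3\right) + 2\right) = \frac{1}{149} \cdot 148 - 0 \left(-2 + 2\right) = \frac{148}{149} - 0 \cdot 0 = \frac{148}{149} - 0 = \frac{148}{149} + 0 = \frac{148}{149}$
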